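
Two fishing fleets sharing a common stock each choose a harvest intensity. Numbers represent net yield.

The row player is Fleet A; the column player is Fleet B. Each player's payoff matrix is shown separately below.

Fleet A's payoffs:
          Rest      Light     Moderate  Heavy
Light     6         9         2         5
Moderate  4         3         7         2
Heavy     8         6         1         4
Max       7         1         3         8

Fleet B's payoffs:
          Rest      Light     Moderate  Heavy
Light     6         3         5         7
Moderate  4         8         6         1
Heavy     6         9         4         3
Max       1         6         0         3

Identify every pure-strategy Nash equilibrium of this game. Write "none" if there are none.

This game has no pure Nash equilibrium.

(Light, Rest): Fleet A can switch to Heavy (6 → 8). Not NE.
(Light, Light): Fleet B can switch to Rest (3 → 6). Not NE.
(Light, Moderate): Fleet A can switch to Moderate (2 → 7). Not NE.
(Light, Heavy): Fleet A can switch to Max (5 → 8). Not NE.
(Moderate, Rest): Fleet A can switch to Light (4 → 6). Not NE.
(Moderate, Light): Fleet A can switch to Light (3 → 9). Not NE.
(Moderate, Moderate): Fleet B can switch to Light (6 → 8). Not NE.
(Moderate, Heavy): Fleet A can switch to Light (2 → 5). Not NE.
(Heavy, Rest): Fleet B can switch to Light (6 → 9). Not NE.
(Heavy, Light): Fleet A can switch to Light (6 → 9). Not NE.
(The remaining 6 profiles each have a profitable deviation by the same check.)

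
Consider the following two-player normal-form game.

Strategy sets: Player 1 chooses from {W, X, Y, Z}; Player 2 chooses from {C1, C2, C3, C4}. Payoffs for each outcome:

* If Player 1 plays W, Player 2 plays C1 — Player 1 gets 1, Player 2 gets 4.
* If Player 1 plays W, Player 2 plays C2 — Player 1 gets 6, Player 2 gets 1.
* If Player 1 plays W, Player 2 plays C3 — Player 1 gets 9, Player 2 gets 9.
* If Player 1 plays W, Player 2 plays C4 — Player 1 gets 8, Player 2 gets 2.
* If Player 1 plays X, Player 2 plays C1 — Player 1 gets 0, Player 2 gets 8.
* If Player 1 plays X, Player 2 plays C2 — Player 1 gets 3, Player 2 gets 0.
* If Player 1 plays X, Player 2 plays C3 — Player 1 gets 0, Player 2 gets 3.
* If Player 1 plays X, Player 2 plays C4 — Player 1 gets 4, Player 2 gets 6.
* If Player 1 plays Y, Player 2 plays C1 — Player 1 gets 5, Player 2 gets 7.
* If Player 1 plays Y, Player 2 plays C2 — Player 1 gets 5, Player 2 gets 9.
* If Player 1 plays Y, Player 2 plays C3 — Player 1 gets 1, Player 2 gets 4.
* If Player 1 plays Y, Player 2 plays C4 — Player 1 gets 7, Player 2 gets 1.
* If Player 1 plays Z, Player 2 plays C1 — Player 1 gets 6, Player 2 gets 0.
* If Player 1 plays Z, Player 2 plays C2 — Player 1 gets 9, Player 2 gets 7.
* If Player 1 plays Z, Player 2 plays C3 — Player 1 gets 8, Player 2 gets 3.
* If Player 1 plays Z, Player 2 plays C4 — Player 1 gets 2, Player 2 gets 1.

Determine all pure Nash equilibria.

Player 1 against C1: payoffs 1, 0, 5, 6 → best response Z.
Player 1 against C2: payoffs 6, 3, 5, 9 → best response Z.
Player 1 against C3: payoffs 9, 0, 1, 8 → best response W.
Player 1 against C4: payoffs 8, 4, 7, 2 → best response W.
Player 2 against W: payoffs 4, 1, 9, 2 → best response C3.
Player 2 against X: payoffs 8, 0, 3, 6 → best response C1.
Player 2 against Y: payoffs 7, 9, 4, 1 → best response C2.
Player 2 against Z: payoffs 0, 7, 3, 1 → best response C2.
Mutual best responses: (W, C3); (Z, C2).

Pure-strategy Nash equilibria: (W, C3); (Z, C2)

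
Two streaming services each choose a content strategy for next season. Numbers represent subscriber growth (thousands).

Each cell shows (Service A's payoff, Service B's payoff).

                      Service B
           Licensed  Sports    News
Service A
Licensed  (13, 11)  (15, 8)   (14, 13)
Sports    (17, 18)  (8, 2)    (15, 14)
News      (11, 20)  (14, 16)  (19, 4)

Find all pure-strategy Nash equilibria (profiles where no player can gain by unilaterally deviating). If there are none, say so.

The unique pure-strategy Nash equilibrium is (Sports, Licensed).

(Licensed, Licensed): Service A can switch to Sports (13 → 17). Not NE.
(Licensed, Sports): Service B can switch to Licensed (8 → 11). Not NE.
(Licensed, News): Service A can switch to Sports (14 → 15). Not NE.
(Sports, Licensed): Service A gets 17, best alternative 13; Service B gets 18, best alternative 14. No profitable deviation — NE.
(Sports, Sports): Service A can switch to Licensed (8 → 15). Not NE.
(Sports, News): Service A can switch to News (15 → 19). Not NE.
(News, Licensed): Service A can switch to Licensed (11 → 13). Not NE.
(News, Sports): Service A can switch to Licensed (14 → 15). Not NE.
(News, News): Service B can switch to Licensed (4 → 20). Not NE.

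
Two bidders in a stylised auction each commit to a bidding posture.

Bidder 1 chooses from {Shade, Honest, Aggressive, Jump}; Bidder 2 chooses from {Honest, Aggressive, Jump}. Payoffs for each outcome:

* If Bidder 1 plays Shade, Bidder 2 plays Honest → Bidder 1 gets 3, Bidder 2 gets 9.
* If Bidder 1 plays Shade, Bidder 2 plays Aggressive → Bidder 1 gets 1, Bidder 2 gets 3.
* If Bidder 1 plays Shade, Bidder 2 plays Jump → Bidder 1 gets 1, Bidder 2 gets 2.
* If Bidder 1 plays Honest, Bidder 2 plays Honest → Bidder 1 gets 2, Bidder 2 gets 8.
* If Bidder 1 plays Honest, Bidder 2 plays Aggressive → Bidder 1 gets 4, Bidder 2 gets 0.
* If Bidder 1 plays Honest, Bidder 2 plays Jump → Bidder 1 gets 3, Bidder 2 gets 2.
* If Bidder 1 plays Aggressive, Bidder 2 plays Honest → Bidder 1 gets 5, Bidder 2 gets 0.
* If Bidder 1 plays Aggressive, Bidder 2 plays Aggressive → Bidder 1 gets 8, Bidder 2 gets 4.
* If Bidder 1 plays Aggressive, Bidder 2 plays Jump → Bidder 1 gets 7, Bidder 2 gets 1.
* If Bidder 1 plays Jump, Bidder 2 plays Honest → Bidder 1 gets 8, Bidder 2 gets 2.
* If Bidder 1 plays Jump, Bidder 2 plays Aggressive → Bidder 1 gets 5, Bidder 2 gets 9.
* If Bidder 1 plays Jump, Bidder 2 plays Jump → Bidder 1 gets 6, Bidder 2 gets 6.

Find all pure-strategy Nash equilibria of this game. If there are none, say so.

For each player, find the best response to each opponent profile; mutual best responses are the pure NE.
Bidder 1 against Honest: payoffs 3, 2, 5, 8 → best response Jump.
Bidder 1 against Aggressive: payoffs 1, 4, 8, 5 → best response Aggressive.
Bidder 1 against Jump: payoffs 1, 3, 7, 6 → best response Aggressive.
Bidder 2 against Shade: payoffs 9, 3, 2 → best response Honest.
Bidder 2 against Honest: payoffs 8, 0, 2 → best response Honest.
Bidder 2 against Aggressive: payoffs 0, 4, 1 → best response Aggressive.
Bidder 2 against Jump: payoffs 2, 9, 6 → best response Aggressive.
Mutual best responses: (Aggressive, Aggressive).

(Aggressive, Aggressive)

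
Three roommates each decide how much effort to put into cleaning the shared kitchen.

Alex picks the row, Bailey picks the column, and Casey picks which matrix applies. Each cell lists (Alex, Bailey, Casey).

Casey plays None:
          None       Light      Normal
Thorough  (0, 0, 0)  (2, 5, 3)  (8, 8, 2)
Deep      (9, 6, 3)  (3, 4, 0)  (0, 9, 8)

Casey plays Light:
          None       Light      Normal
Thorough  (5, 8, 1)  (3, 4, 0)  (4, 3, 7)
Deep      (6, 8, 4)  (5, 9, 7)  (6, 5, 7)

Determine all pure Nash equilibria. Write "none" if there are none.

Alex against (None, None): payoffs 0, 9 → best response Deep.
Alex against (None, Light): payoffs 5, 6 → best response Deep.
Alex against (Light, None): payoffs 2, 3 → best response Deep.
Alex against (Light, Light): payoffs 3, 5 → best response Deep.
Alex against (Normal, None): payoffs 8, 0 → best response Thorough.
Alex against (Normal, Light): payoffs 4, 6 → best response Deep.
Bailey against (Thorough, None): payoffs 0, 5, 8 → best response Normal.
Bailey against (Thorough, Light): payoffs 8, 4, 3 → best response None.
Bailey against (Deep, None): payoffs 6, 4, 9 → best response Normal.
Bailey against (Deep, Light): payoffs 8, 9, 5 → best response Light.
Casey against (Thorough, None): payoffs 0, 1 → best response Light.
Casey against (Thorough, Light): payoffs 3, 0 → best response None.
Casey against (Thorough, Normal): payoffs 2, 7 → best response Light.
Casey against (Deep, None): payoffs 3, 4 → best response Light.
Casey against (Deep, Light): payoffs 0, 7 → best response Light.
Casey against (Deep, Normal): payoffs 8, 7 → best response None.
Mutual best responses: (Deep, Light, Light).

Pure NE: (Deep, Light, Light)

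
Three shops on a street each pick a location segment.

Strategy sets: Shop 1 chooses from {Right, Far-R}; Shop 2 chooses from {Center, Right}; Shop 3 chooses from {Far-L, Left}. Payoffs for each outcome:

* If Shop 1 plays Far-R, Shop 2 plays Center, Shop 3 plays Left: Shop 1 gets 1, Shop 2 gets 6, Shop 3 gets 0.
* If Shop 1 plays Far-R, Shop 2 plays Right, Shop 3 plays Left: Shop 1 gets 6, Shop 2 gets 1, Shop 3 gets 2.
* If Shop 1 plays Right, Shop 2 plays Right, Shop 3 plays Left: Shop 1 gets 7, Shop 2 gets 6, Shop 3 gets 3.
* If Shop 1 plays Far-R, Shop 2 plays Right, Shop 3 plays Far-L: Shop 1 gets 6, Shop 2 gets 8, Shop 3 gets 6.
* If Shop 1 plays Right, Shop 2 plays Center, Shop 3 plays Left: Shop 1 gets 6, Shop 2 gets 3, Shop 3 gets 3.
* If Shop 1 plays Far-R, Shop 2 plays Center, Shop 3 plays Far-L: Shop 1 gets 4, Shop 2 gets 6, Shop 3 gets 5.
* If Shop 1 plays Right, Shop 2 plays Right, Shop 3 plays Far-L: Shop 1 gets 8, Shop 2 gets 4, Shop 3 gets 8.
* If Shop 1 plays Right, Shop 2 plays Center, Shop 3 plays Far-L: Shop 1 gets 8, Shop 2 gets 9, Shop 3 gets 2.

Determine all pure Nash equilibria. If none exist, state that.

This game has no pure Nash equilibrium.

Shop 1 against (Center, Far-L): payoffs 8, 4 → best response Right.
Shop 1 against (Center, Left): payoffs 6, 1 → best response Right.
Shop 1 against (Right, Far-L): payoffs 8, 6 → best response Right.
Shop 1 against (Right, Left): payoffs 7, 6 → best response Right.
Shop 2 against (Right, Far-L): payoffs 9, 4 → best response Center.
Shop 2 against (Right, Left): payoffs 3, 6 → best response Right.
Shop 2 against (Far-R, Far-L): payoffs 6, 8 → best response Right.
Shop 2 against (Far-R, Left): payoffs 6, 1 → best response Center.
Shop 3 against (Right, Center): payoffs 2, 3 → best response Left.
Shop 3 against (Right, Right): payoffs 8, 3 → best response Far-L.
Shop 3 against (Far-R, Center): payoffs 5, 0 → best response Far-L.
Shop 3 against (Far-R, Right): payoffs 6, 2 → best response Far-L.
No profile is a mutual best response for all players.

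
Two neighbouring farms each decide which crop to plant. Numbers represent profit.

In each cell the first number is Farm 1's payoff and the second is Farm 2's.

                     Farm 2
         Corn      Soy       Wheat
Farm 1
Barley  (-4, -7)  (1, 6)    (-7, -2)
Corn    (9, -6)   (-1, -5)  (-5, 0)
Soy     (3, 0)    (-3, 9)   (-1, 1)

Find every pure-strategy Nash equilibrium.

Pure NE: (Barley, Soy)

Farm 1 against Corn: payoffs -4, 9, 3 → best response Corn.
Farm 1 against Soy: payoffs 1, -1, -3 → best response Barley.
Farm 1 against Wheat: payoffs -7, -5, -1 → best response Soy.
Farm 2 against Barley: payoffs -7, 6, -2 → best response Soy.
Farm 2 against Corn: payoffs -6, -5, 0 → best response Wheat.
Farm 2 against Soy: payoffs 0, 9, 1 → best response Soy.
Mutual best responses: (Barley, Soy).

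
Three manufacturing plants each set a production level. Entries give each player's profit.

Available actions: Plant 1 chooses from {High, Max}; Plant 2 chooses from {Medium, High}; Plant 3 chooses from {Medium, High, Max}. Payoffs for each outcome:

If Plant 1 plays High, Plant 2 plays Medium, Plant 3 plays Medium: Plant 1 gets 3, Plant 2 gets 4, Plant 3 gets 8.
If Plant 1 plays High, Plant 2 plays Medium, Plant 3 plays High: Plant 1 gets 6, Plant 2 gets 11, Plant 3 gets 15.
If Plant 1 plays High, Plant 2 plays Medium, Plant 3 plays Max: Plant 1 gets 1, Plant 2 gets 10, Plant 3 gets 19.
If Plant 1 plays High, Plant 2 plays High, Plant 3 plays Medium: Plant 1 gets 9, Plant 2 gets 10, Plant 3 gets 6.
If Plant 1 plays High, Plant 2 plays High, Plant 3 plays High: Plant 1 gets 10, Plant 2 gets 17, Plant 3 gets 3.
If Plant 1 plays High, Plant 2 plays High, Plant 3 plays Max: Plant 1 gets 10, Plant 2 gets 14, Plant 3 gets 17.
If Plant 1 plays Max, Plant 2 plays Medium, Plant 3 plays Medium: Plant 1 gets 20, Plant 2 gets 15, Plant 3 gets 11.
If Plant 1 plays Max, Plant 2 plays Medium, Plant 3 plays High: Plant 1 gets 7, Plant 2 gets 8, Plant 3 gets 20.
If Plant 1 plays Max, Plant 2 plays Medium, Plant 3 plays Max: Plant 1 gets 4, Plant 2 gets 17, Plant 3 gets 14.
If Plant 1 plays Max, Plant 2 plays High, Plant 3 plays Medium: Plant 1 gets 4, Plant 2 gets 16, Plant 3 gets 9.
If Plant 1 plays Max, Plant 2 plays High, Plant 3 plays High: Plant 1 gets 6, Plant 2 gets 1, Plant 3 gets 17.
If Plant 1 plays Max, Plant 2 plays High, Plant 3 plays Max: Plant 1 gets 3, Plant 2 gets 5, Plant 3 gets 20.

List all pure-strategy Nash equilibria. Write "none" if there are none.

(High, Medium, Medium): Plant 1 can switch to Max (3 → 20). Not NE.
(High, Medium, High): Plant 1 can switch to Max (6 → 7). Not NE.
(High, Medium, Max): Plant 1 can switch to Max (1 → 4). Not NE.
(High, High, Medium): Plant 3 can switch to Max (6 → 17). Not NE.
(High, High, High): Plant 3 can switch to Medium (3 → 6). Not NE.
(High, High, Max): Plant 1 gets 10, best alternative 3; Plant 2 gets 14, best alternative 10; Plant 3 gets 17, best alternative 6. No profitable deviation — NE.
(Max, Medium, Medium): Plant 2 can switch to High (15 → 16). Not NE.
(Max, Medium, High): Plant 1 gets 7, best alternative 6; Plant 2 gets 8, best alternative 1; Plant 3 gets 20, best alternative 14. No profitable deviation — NE.
(Max, Medium, Max): Plant 3 can switch to High (14 → 20). Not NE.
(Max, High, Medium): Plant 1 can switch to High (4 → 9). Not NE.
(Max, High, High): Plant 1 can switch to High (6 → 10). Not NE.
(Max, High, Max): Plant 1 can switch to High (3 → 10). Not NE.

(High, High, Max) and (Max, Medium, High)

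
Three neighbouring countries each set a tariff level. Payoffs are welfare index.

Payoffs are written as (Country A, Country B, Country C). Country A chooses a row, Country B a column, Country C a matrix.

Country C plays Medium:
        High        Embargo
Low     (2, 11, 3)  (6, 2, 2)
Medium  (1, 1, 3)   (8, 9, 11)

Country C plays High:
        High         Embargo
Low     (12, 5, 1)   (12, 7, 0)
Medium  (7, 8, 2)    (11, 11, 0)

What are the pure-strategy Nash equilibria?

(Low, High, Medium) and (Medium, Embargo, Medium)

(Low, High, Medium): Country A gets 2, best alternative 1; Country B gets 11, best alternative 2; Country C gets 3, best alternative 1. No profitable deviation — NE.
(Low, High, High): Country B can switch to Embargo (5 → 7). Not NE.
(Low, Embargo, Medium): Country A can switch to Medium (6 → 8). Not NE.
(Low, Embargo, High): Country C can switch to Medium (0 → 2). Not NE.
(Medium, High, Medium): Country A can switch to Low (1 → 2). Not NE.
(Medium, High, High): Country A can switch to Low (7 → 12). Not NE.
(Medium, Embargo, Medium): Country A gets 8, best alternative 6; Country B gets 9, best alternative 1; Country C gets 11, best alternative 0. No profitable deviation — NE.
(Medium, Embargo, High): Country A can switch to Low (11 → 12). Not NE.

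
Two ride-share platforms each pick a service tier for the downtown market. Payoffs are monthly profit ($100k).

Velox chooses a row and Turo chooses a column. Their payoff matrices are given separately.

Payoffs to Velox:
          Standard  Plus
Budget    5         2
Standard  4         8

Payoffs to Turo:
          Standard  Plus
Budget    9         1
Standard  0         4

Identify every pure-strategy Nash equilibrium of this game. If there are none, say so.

(Budget, Standard): Velox gets 5, best alternative 4; Turo gets 9, best alternative 1. No profitable deviation — NE.
(Budget, Plus): Velox can switch to Standard (2 → 8). Not NE.
(Standard, Standard): Velox can switch to Budget (4 → 5). Not NE.
(Standard, Plus): Velox gets 8, best alternative 2; Turo gets 4, best alternative 0. No profitable deviation — NE.

Pure-strategy Nash equilibria: (Budget, Standard) and (Standard, Plus)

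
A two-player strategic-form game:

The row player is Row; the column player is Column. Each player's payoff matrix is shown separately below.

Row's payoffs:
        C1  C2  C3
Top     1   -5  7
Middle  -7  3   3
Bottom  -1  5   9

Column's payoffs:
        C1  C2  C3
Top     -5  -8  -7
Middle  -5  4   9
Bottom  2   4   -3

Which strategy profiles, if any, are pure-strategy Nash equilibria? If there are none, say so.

Mark each player's best response to every combination of opponents' strategies; a profile where every player is best-responding is a pure Nash equilibrium.
Row against C1: payoffs 1, -7, -1 → best response Top.
Row against C2: payoffs -5, 3, 5 → best response Bottom.
Row against C3: payoffs 7, 3, 9 → best response Bottom.
Column against Top: payoffs -5, -8, -7 → best response C1.
Column against Middle: payoffs -5, 4, 9 → best response C3.
Column against Bottom: payoffs 2, 4, -3 → best response C2.
Mutual best responses: (Top, C1); (Bottom, C2).

(Top, C1) and (Bottom, C2)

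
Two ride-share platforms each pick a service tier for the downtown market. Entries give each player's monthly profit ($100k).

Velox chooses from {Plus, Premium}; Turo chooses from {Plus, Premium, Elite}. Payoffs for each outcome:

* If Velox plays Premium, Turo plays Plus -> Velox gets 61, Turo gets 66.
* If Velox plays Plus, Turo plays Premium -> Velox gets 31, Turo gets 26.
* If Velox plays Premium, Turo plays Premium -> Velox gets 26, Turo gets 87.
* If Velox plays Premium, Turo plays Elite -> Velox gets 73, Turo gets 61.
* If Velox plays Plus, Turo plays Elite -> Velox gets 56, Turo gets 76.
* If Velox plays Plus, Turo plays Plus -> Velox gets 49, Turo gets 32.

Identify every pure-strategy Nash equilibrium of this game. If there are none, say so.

Velox against Plus: payoffs 49, 61 → best response Premium.
Velox against Premium: payoffs 31, 26 → best response Plus.
Velox against Elite: payoffs 56, 73 → best response Premium.
Turo against Plus: payoffs 32, 26, 76 → best response Elite.
Turo against Premium: payoffs 66, 87, 61 → best response Premium.
No profile is a mutual best response for all players.

none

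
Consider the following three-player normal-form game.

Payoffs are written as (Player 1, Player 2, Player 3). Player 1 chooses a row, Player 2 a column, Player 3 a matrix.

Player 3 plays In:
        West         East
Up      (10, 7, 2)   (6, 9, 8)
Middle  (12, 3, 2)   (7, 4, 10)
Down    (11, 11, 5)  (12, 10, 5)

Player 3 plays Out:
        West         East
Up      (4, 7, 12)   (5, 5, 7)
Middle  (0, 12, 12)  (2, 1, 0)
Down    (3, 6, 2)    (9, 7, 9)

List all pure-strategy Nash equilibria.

The pure Nash equilibria are (Up, West, Out); (Down, East, Out).

Mark each player's best response to every combination of opponents' strategies; a profile where every player is best-responding is a pure Nash equilibrium.
Player 1 against (West, In): payoffs 10, 12, 11 → best response Middle.
Player 1 against (West, Out): payoffs 4, 0, 3 → best response Up.
Player 1 against (East, In): payoffs 6, 7, 12 → best response Down.
Player 1 against (East, Out): payoffs 5, 2, 9 → best response Down.
Player 2 against (Up, In): payoffs 7, 9 → best response East.
Player 2 against (Up, Out): payoffs 7, 5 → best response West.
Player 2 against (Middle, In): payoffs 3, 4 → best response East.
Player 2 against (Middle, Out): payoffs 12, 1 → best response West.
Player 2 against (Down, In): payoffs 11, 10 → best response West.
Player 2 against (Down, Out): payoffs 6, 7 → best response East.
Player 3 against (Up, West): payoffs 2, 12 → best response Out.
Player 3 against (Up, East): payoffs 8, 7 → best response In.
Player 3 against (Middle, West): payoffs 2, 12 → best response Out.
Player 3 against (Middle, East): payoffs 10, 0 → best response In.
Player 3 against (Down, West): payoffs 5, 2 → best response In.
Player 3 against (Down, East): payoffs 5, 9 → best response Out.
Mutual best responses: (Up, West, Out); (Down, East, Out).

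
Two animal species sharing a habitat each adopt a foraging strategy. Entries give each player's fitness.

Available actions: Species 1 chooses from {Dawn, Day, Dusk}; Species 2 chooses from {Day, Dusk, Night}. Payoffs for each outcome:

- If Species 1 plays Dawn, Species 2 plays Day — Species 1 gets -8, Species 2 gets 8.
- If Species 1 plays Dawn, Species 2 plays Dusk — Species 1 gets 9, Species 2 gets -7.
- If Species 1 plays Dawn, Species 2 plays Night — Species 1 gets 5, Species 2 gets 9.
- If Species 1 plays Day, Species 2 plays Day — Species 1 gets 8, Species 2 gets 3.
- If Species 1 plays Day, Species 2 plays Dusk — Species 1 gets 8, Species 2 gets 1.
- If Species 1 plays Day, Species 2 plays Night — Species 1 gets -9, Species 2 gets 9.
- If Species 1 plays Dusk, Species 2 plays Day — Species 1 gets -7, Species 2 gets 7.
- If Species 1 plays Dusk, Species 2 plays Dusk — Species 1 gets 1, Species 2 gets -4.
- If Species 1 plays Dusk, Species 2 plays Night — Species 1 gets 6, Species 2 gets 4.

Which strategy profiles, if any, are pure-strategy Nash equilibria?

Mark each player's best response to every combination of opponents' strategies; a profile where every player is best-responding is a pure Nash equilibrium.
Species 1 against Day: payoffs -8, 8, -7 → best response Day.
Species 1 against Dusk: payoffs 9, 8, 1 → best response Dawn.
Species 1 against Night: payoffs 5, -9, 6 → best response Dusk.
Species 2 against Dawn: payoffs 8, -7, 9 → best response Night.
Species 2 against Day: payoffs 3, 1, 9 → best response Night.
Species 2 against Dusk: payoffs 7, -4, 4 → best response Day.
No profile is a mutual best response for all players.

There is no pure-strategy Nash equilibrium.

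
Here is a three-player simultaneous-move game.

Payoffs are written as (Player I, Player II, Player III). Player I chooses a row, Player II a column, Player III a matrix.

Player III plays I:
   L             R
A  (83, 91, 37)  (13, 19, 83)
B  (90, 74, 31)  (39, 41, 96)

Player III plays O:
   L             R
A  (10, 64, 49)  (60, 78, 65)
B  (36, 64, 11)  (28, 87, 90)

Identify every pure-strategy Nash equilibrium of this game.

The unique pure-strategy Nash equilibrium is (B, L, I).

Check each profile: it is a Nash equilibrium iff no player can strictly gain by switching unilaterally.
(A, L, I): Player I can switch to B (83 → 90). Not NE.
(A, L, O): Player I can switch to B (10 → 36). Not NE.
(A, R, I): Player I can switch to B (13 → 39). Not NE.
(A, R, O): Player III can switch to I (65 → 83). Not NE.
(B, L, I): Player I gets 90, best alternative 83; Player II gets 74, best alternative 41; Player III gets 31, best alternative 11. No profitable deviation — NE.
(B, L, O): Player II can switch to R (64 → 87). Not NE.
(B, R, I): Player II can switch to L (41 → 74). Not NE.
(B, R, O): Player I can switch to A (28 → 60). Not NE.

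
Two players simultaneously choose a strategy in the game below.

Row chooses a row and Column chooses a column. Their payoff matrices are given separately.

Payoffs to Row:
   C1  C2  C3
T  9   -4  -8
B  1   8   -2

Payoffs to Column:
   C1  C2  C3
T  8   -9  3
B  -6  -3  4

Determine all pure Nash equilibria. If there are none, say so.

Pure-strategy Nash equilibria: (T, C1) and (B, C3)

Mark each player's best response to every combination of opponents' strategies; a profile where every player is best-responding is a pure Nash equilibrium.
Row against C1: payoffs 9, 1 → best response T.
Row against C2: payoffs -4, 8 → best response B.
Row against C3: payoffs -8, -2 → best response B.
Column against T: payoffs 8, -9, 3 → best response C1.
Column against B: payoffs -6, -3, 4 → best response C3.
Mutual best responses: (T, C1); (B, C3).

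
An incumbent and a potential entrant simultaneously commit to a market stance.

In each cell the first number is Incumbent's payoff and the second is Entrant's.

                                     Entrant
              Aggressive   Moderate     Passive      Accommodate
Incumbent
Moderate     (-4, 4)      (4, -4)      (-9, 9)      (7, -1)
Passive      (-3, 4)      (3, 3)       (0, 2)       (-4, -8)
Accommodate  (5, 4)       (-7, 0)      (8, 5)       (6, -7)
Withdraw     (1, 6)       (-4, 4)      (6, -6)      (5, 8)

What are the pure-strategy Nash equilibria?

Incumbent against Aggressive: payoffs -4, -3, 5, 1 → best response Accommodate.
Incumbent against Moderate: payoffs 4, 3, -7, -4 → best response Moderate.
Incumbent against Passive: payoffs -9, 0, 8, 6 → best response Accommodate.
Incumbent against Accommodate: payoffs 7, -4, 6, 5 → best response Moderate.
Entrant against Moderate: payoffs 4, -4, 9, -1 → best response Passive.
Entrant against Passive: payoffs 4, 3, 2, -8 → best response Aggressive.
Entrant against Accommodate: payoffs 4, 0, 5, -7 → best response Passive.
Entrant against Withdraw: payoffs 6, 4, -6, 8 → best response Accommodate.
Mutual best responses: (Accommodate, Passive).

Pure NE: (Accommodate, Passive)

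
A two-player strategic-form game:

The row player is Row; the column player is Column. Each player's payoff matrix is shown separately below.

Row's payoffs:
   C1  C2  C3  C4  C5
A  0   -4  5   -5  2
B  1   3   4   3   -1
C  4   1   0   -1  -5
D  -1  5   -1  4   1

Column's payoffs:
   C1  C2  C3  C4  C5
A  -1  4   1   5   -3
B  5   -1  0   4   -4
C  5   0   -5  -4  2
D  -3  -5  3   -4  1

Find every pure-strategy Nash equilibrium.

(C, C1)

For each strategy profile, look for a profitable unilateral deviation.
(A, C1): Row can switch to B (0 → 1). Not NE.
(A, C2): Row can switch to B (-4 → 3). Not NE.
(A, C3): Column can switch to C2 (1 → 4). Not NE.
(A, C4): Row can switch to B (-5 → 3). Not NE.
(A, C5): Column can switch to C1 (-3 → -1). Not NE.
(B, C1): Row can switch to C (1 → 4). Not NE.
(B, C2): Row can switch to D (3 → 5). Not NE.
(B, C3): Row can switch to A (4 → 5). Not NE.
(B, C4): Row can switch to D (3 → 4). Not NE.
(B, C5): Row can switch to A (-1 → 2). Not NE.
(C, C1): Row gets 4, best alternative 1; Column gets 5, best alternative 2. No profitable deviation — NE.
(The remaining 9 profiles each have a profitable deviation by the same check.)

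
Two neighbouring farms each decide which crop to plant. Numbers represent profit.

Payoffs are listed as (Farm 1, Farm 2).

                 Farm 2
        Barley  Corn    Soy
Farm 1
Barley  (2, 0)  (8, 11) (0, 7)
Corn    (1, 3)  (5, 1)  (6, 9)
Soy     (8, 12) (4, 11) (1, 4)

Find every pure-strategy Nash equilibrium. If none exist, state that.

For each strategy profile, look for a profitable unilateral deviation.
(Barley, Barley): Farm 1 can switch to Soy (2 → 8). Not NE.
(Barley, Corn): Farm 1 gets 8, best alternative 5; Farm 2 gets 11, best alternative 7. No profitable deviation — NE.
(Barley, Soy): Farm 1 can switch to Corn (0 → 6). Not NE.
(Corn, Barley): Farm 1 can switch to Barley (1 → 2). Not NE.
(Corn, Corn): Farm 1 can switch to Barley (5 → 8). Not NE.
(Corn, Soy): Farm 1 gets 6, best alternative 1; Farm 2 gets 9, best alternative 3. No profitable deviation — NE.
(Soy, Barley): Farm 1 gets 8, best alternative 2; Farm 2 gets 12, best alternative 11. No profitable deviation — NE.
(Soy, Corn): Farm 1 can switch to Barley (4 → 8). Not NE.
(Soy, Soy): Farm 1 can switch to Corn (1 → 6). Not NE.

The pure Nash equilibria are (Barley, Corn) and (Corn, Soy) and (Soy, Barley).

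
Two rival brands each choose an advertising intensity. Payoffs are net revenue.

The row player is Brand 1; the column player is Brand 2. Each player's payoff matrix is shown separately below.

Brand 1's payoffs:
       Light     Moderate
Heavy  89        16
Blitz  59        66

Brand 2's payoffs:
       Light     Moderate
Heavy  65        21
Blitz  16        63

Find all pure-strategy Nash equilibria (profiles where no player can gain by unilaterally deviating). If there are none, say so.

(Heavy, Light): Brand 1 gets 89, best alternative 59; Brand 2 gets 65, best alternative 21. No profitable deviation — NE.
(Heavy, Moderate): Brand 1 can switch to Blitz (16 → 66). Not NE.
(Blitz, Light): Brand 1 can switch to Heavy (59 → 89). Not NE.
(Blitz, Moderate): Brand 1 gets 66, best alternative 16; Brand 2 gets 63, best alternative 16. No profitable deviation — NE.

The pure Nash equilibria are (Heavy, Light) and (Blitz, Moderate).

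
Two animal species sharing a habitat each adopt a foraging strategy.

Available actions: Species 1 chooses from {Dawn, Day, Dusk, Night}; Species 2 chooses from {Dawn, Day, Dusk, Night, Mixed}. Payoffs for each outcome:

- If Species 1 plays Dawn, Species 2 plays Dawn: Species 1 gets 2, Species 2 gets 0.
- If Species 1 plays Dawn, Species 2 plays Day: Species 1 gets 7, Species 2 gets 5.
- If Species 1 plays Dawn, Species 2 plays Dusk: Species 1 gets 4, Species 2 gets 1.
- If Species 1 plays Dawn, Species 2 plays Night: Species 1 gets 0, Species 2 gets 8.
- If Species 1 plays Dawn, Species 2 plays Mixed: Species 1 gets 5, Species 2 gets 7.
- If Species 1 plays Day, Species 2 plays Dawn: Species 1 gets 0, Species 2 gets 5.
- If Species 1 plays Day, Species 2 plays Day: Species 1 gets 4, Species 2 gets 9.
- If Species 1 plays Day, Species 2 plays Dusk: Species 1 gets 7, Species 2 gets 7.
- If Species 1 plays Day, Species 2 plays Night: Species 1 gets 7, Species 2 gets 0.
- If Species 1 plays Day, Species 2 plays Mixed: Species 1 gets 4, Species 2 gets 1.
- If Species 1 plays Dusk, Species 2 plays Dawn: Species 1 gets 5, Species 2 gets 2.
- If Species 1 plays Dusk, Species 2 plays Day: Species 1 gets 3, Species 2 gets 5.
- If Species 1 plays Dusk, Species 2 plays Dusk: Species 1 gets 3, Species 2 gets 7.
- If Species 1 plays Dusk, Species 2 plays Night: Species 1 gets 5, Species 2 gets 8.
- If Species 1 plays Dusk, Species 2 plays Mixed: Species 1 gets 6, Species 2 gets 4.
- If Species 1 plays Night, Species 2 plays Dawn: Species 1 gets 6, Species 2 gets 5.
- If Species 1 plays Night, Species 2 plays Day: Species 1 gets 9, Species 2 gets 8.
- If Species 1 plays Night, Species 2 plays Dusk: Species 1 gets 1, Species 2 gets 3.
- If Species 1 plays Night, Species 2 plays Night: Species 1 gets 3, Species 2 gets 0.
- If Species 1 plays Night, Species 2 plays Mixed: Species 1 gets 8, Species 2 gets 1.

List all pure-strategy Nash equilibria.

For each strategy profile, look for a profitable unilateral deviation.
(Dawn, Dawn): Species 1 can switch to Dusk (2 → 5). Not NE.
(Dawn, Day): Species 1 can switch to Night (7 → 9). Not NE.
(Dawn, Dusk): Species 1 can switch to Day (4 → 7). Not NE.
(Dawn, Night): Species 1 can switch to Day (0 → 7). Not NE.
(Dawn, Mixed): Species 1 can switch to Dusk (5 → 6). Not NE.
(Day, Dawn): Species 1 can switch to Dawn (0 → 2). Not NE.
(Day, Day): Species 1 can switch to Dawn (4 → 7). Not NE.
(Day, Dusk): Species 2 can switch to Day (7 → 9). Not NE.
(Day, Night): Species 2 can switch to Dawn (0 → 5). Not NE.
(Day, Mixed): Species 1 can switch to Dawn (4 → 5). Not NE.
(Night, Day): Species 1 gets 9, best alternative 7; Species 2 gets 8, best alternative 5. No profitable deviation — NE.
(The remaining 9 profiles each have a profitable deviation by the same check.)

(Night, Day)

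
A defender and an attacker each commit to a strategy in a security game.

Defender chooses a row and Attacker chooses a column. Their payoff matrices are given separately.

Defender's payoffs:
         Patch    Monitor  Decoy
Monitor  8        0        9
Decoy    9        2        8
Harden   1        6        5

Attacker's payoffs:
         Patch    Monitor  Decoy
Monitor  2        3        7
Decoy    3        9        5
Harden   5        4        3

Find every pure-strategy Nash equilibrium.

Defender against Patch: payoffs 8, 9, 1 → best response Decoy.
Defender against Monitor: payoffs 0, 2, 6 → best response Harden.
Defender against Decoy: payoffs 9, 8, 5 → best response Monitor.
Attacker against Monitor: payoffs 2, 3, 7 → best response Decoy.
Attacker against Decoy: payoffs 3, 9, 5 → best response Monitor.
Attacker against Harden: payoffs 5, 4, 3 → best response Patch.
Mutual best responses: (Monitor, Decoy).

The unique pure-strategy Nash equilibrium is (Monitor, Decoy).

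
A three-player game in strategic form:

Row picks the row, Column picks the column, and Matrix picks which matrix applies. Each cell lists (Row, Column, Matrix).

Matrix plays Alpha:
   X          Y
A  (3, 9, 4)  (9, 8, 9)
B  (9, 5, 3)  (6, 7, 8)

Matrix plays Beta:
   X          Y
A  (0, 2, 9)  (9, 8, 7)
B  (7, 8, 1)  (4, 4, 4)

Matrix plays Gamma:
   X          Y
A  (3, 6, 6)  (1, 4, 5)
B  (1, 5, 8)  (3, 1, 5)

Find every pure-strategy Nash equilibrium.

none

Row against (X, Alpha): payoffs 3, 9 → best response B.
Row against (X, Beta): payoffs 0, 7 → best response B.
Row against (X, Gamma): payoffs 3, 1 → best response A.
Row against (Y, Alpha): payoffs 9, 6 → best response A.
Row against (Y, Beta): payoffs 9, 4 → best response A.
Row against (Y, Gamma): payoffs 1, 3 → best response B.
Column against (A, Alpha): payoffs 9, 8 → best response X.
Column against (A, Beta): payoffs 2, 8 → best response Y.
Column against (A, Gamma): payoffs 6, 4 → best response X.
Column against (B, Alpha): payoffs 5, 7 → best response Y.
Column against (B, Beta): payoffs 8, 4 → best response X.
Column against (B, Gamma): payoffs 5, 1 → best response X.
Matrix against (A, X): payoffs 4, 9, 6 → best response Beta.
Matrix against (A, Y): payoffs 9, 7, 5 → best response Alpha.
Matrix against (B, X): payoffs 3, 1, 8 → best response Gamma.
Matrix against (B, Y): payoffs 8, 4, 5 → best response Alpha.
No profile is a mutual best response for all players.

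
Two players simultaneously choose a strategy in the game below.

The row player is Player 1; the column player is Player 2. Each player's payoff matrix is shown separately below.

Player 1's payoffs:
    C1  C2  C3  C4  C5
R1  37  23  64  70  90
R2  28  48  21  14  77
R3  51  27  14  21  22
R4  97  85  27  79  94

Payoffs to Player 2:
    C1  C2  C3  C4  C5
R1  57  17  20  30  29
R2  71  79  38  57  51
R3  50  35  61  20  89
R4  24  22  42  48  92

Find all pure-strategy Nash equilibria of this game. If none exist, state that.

Pure NE: (R4, C5)

(R1, C1): Player 1 can switch to R3 (37 → 51). Not NE.
(R1, C2): Player 1 can switch to R2 (23 → 48). Not NE.
(R1, C3): Player 2 can switch to C1 (20 → 57). Not NE.
(R1, C4): Player 1 can switch to R4 (70 → 79). Not NE.
(R1, C5): Player 1 can switch to R4 (90 → 94). Not NE.
(R2, C1): Player 1 can switch to R1 (28 → 37). Not NE.
(R2, C2): Player 1 can switch to R4 (48 → 85). Not NE.
(R2, C3): Player 1 can switch to R1 (21 → 64). Not NE.
(R2, C4): Player 1 can switch to R1 (14 → 70). Not NE.
(R2, C5): Player 1 can switch to R1 (77 → 90). Not NE.
(R4, C5): Player 1 gets 94, best alternative 90; Player 2 gets 92, best alternative 48. No profitable deviation — NE.
(The remaining 9 profiles each have a profitable deviation by the same check.)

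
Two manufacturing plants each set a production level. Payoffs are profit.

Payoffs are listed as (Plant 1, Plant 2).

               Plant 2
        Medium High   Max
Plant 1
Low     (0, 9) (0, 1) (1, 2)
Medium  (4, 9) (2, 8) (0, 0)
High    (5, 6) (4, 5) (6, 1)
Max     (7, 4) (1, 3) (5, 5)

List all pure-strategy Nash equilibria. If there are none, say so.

For each player, find the best response to each opponent profile; mutual best responses are the pure NE.
Plant 1 against Medium: payoffs 0, 4, 5, 7 → best response Max.
Plant 1 against High: payoffs 0, 2, 4, 1 → best response High.
Plant 1 against Max: payoffs 1, 0, 6, 5 → best response High.
Plant 2 against Low: payoffs 9, 1, 2 → best response Medium.
Plant 2 against Medium: payoffs 9, 8, 0 → best response Medium.
Plant 2 against High: payoffs 6, 5, 1 → best response Medium.
Plant 2 against Max: payoffs 4, 3, 5 → best response Max.
No profile is a mutual best response for all players.

There is no pure-strategy Nash equilibrium.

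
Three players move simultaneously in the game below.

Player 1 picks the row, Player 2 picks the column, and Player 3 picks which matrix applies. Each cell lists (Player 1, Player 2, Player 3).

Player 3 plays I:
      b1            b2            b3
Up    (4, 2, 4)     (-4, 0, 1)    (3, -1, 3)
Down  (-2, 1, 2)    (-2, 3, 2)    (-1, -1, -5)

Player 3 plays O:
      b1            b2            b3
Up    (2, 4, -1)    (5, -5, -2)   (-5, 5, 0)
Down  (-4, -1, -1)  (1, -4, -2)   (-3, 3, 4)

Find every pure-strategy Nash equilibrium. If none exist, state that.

Player 1 against (b1, I): payoffs 4, -2 → best response Up.
Player 1 against (b1, O): payoffs 2, -4 → best response Up.
Player 1 against (b2, I): payoffs -4, -2 → best response Down.
Player 1 against (b2, O): payoffs 5, 1 → best response Up.
Player 1 against (b3, I): payoffs 3, -1 → best response Up.
Player 1 against (b3, O): payoffs -5, -3 → best response Down.
Player 2 against (Up, I): payoffs 2, 0, -1 → best response b1.
Player 2 against (Up, O): payoffs 4, -5, 5 → best response b3.
Player 2 against (Down, I): payoffs 1, 3, -1 → best response b2.
Player 2 against (Down, O): payoffs -1, -4, 3 → best response b3.
Player 3 against (Up, b1): payoffs 4, -1 → best response I.
Player 3 against (Up, b2): payoffs 1, -2 → best response I.
Player 3 against (Up, b3): payoffs 3, 0 → best response I.
Player 3 against (Down, b1): payoffs 2, -1 → best response I.
Player 3 against (Down, b2): payoffs 2, -2 → best response I.
Player 3 against (Down, b3): payoffs -5, 4 → best response O.
Mutual best responses: (Up, b1, I); (Down, b2, I); (Down, b3, O).

Pure-strategy Nash equilibria: (Up, b1, I), (Down, b2, I), (Down, b3, O)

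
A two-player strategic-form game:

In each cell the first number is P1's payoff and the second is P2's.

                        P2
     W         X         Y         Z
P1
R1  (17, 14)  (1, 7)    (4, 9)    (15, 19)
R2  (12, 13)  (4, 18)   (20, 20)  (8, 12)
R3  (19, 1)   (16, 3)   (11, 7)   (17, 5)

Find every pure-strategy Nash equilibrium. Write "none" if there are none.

P1 against W: payoffs 17, 12, 19 → best response R3.
P1 against X: payoffs 1, 4, 16 → best response R3.
P1 against Y: payoffs 4, 20, 11 → best response R2.
P1 against Z: payoffs 15, 8, 17 → best response R3.
P2 against R1: payoffs 14, 7, 9, 19 → best response Z.
P2 against R2: payoffs 13, 18, 20, 12 → best response Y.
P2 against R3: payoffs 1, 3, 7, 5 → best response Y.
Mutual best responses: (R2, Y).

The unique pure-strategy Nash equilibrium is (R2, Y).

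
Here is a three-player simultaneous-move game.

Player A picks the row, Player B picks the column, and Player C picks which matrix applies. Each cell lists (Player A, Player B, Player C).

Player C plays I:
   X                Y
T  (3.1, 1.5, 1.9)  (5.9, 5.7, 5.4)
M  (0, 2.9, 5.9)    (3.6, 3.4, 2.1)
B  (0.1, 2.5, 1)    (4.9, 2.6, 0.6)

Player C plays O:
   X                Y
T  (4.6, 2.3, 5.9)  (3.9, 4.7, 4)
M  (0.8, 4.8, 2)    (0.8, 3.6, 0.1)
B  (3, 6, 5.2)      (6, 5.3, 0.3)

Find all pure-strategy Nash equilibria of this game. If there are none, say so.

(T, Y, I)

Player A against (X, I): payoffs 3.1, 0, 0.1 → best response T.
Player A against (X, O): payoffs 4.6, 0.8, 3 → best response T.
Player A against (Y, I): payoffs 5.9, 3.6, 4.9 → best response T.
Player A against (Y, O): payoffs 3.9, 0.8, 6 → best response B.
Player B against (T, I): payoffs 1.5, 5.7 → best response Y.
Player B against (T, O): payoffs 2.3, 4.7 → best response Y.
Player B against (M, I): payoffs 2.9, 3.4 → best response Y.
Player B against (M, O): payoffs 4.8, 3.6 → best response X.
Player B against (B, I): payoffs 2.5, 2.6 → best response Y.
Player B against (B, O): payoffs 6, 5.3 → best response X.
Player C against (T, X): payoffs 1.9, 5.9 → best response O.
Player C against (T, Y): payoffs 5.4, 4 → best response I.
Player C against (M, X): payoffs 5.9, 2 → best response I.
Player C against (M, Y): payoffs 2.1, 0.1 → best response I.
Player C against (B, X): payoffs 1, 5.2 → best response O.
Player C against (B, Y): payoffs 0.6, 0.3 → best response I.
Mutual best responses: (T, Y, I).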